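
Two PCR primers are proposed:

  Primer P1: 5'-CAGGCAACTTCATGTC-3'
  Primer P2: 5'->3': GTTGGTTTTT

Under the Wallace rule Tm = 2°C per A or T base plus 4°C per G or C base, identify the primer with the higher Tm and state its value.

Primer P1: A+T=8, G+C=8 → Tm = 2(8)+4(8) = 48°C
Primer P2: A+T=7, G+C=3 → Tm = 2(7)+4(3) = 26°C
48°C vs 26°C → primer P1 is higher.

Primer P1, 48°C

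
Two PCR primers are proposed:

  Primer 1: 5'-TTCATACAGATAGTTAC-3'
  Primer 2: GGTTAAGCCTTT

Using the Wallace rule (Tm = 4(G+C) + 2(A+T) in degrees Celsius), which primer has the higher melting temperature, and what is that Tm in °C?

Primer 1: A+T=12, G+C=5 → Tm = 2(12)+4(5) = 44°C
Primer 2: A+T=7, G+C=5 → Tm = 2(7)+4(5) = 34°C
44°C vs 34°C → primer 1 is higher.

Primer 1, 44°C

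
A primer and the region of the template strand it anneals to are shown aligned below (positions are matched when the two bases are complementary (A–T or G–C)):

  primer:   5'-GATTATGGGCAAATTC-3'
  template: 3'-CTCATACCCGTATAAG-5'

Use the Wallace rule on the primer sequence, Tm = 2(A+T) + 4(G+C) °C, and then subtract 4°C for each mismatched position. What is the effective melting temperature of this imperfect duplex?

Primer base counts: A=5, T=5, G=4, C=2 → A+T=10, G+C=6
Perfect-match Tm = 2(10) + 4(6) = 20 + 24 = 44°C
Mismatches (positions where the bases are not complementary): 2 (at positions 3, 12)
Effective Tm = 44 − 2×4 = 44 − 8 = 36°C

36°C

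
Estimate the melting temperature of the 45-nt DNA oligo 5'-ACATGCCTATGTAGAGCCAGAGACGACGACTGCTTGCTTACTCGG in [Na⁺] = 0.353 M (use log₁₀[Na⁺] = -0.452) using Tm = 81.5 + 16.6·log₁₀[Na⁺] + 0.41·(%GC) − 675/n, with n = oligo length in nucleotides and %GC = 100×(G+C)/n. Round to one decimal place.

80.9°C

Length n = 45. Counting bases: T=10, A=11, G=12, C=12
G+C = 24, so %GC = 24/45 × 100 = 53.333%
Salt term: 16.6 × (-0.452) = -7.503
GC term: 0.41 × 53.333 = 21.867; length term: −675/45 = −15
Tm = 81.5 + (-7.503) + 21.867 − 15 = 80.864 → 80.9°C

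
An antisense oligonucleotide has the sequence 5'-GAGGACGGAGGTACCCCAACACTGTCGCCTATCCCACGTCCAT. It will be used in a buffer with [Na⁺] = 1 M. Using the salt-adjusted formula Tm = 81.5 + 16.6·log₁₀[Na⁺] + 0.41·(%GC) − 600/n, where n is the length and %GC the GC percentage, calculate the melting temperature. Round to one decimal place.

Length n = 43. Base counts: G=10, C=16, T=7, A=10
G+C = 26, so %GC = 26/43 × 100 = 60.465%
Salt term: 16.6 × (0) = 0
GC term: 0.41 × 60.465 = 24.791; length term: −600/43 = −13.953
Tm = 81.5 + (0) + 24.791 − 13.953 = 92.338 → 92.3°C

92.3°C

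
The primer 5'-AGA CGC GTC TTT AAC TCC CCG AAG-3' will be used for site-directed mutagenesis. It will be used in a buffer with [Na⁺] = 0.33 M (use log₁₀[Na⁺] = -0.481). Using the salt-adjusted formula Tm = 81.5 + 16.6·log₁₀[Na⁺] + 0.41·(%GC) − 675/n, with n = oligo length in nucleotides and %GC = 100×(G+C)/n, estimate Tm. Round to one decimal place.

Length n = 24. G=5, A=6, T=5, C=8
G+C = 13, so %GC = 13/24 × 100 = 54.167%
Salt term: 16.6 × (-0.481) = -7.985
GC term: 0.41 × 54.167 = 22.208; length term: −675/24 = −28.125
Tm = 81.5 + (-7.985) + 22.208 − 28.125 = 67.598 → 67.6°C

67.6°C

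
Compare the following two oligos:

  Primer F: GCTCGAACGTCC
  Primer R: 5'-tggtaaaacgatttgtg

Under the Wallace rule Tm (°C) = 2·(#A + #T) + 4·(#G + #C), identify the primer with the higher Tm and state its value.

Primer R, 46°C

Primer F: A+T=4, G+C=8 → Tm = 2(4)+4(8) = 40°C
Primer R: A+T=11, G+C=6 → Tm = 2(11)+4(6) = 46°C
40°C vs 46°C → primer R is higher.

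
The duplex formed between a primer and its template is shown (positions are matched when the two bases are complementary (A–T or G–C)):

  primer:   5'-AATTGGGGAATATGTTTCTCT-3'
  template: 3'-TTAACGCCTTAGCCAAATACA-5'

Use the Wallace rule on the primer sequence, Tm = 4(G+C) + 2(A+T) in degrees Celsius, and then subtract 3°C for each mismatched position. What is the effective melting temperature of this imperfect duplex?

Primer base counts: A=5, T=9, G=5, C=2 → A+T=14, G+C=7
Perfect-match Tm = 2(14) + 4(7) = 28 + 28 = 56°C
Mismatches (positions where the bases are not complementary): 5 (at positions 6, 12, 13, 18, 20)
Effective Tm = 56 − 5×3 = 56 − 15 = 41°C

41°C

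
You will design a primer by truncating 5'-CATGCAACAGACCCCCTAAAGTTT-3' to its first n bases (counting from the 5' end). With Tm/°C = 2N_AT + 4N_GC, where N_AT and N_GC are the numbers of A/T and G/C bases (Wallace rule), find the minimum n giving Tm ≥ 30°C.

First 9 bases: CATGCAACA → Tm = 26°C (< 30°C)
First 10 bases: CATGCAACAG → Tm = 30°C (≥ 30°C)
Since every base adds ≥2°C, Tm only increases with n, so the threshold is first crossed at n = 10.

n = 10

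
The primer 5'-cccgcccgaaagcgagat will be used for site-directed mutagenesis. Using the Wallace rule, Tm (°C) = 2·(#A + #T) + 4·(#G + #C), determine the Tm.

G=5, A=5, T=1, C=7
AT pairs contribute 6, GC pairs contribute 12.
Tm = 2(6) + 4(12) = 12 + 48 = 60°C

60°C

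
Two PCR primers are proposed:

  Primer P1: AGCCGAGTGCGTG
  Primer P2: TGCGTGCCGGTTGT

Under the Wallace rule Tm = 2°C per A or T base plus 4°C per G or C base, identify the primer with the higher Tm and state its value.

Primer P2, 46°C

Primer P1: A+T=4, G+C=9 → Tm = 2(4)+4(9) = 44°C
Primer P2: A+T=5, G+C=9 → Tm = 2(5)+4(9) = 46°C
44°C vs 46°C → primer P2 is higher.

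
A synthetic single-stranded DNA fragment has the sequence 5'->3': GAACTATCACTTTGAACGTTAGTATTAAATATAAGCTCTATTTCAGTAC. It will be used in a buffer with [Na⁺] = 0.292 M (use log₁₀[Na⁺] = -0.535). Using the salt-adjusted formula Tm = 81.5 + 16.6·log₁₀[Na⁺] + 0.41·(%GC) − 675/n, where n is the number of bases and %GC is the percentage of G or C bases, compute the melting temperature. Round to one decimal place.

70.6°C

Length n = 49. Base counts: C=8, A=17, G=6, T=18
G+C = 14, so %GC = 14/49 × 100 = 28.571%
Salt term: 16.6 × (-0.535) = -8.881
GC term: 0.41 × 28.571 = 11.714; length term: −675/49 = −13.776
Tm = 81.5 + (-8.881) + 11.714 − 13.776 = 70.557 → 70.6°C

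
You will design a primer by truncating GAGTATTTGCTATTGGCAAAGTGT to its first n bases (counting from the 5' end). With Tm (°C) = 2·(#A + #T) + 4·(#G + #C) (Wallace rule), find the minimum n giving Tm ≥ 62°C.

n = 23

First 22 bases: GAGTATTTGCTATTGGCAAAGT → Tm = 60°C (< 62°C)
First 23 bases: GAGTATTTGCTATTGGCAAAGTG → Tm = 64°C (≥ 62°C)
Each additional base adds 2°C (A/T) or 4°C (G/C), so Tm is non-decreasing in n; n = 23 is the first length to reach 62°C.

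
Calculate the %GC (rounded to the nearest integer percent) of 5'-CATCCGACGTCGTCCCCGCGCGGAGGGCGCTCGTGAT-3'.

73%

Base counts: T=6, A=4, C=14, G=13
G+C = 13 + 14 = 27 out of 37 bases
%GC = 27/37 × 100 = 72.97% ≈ 73%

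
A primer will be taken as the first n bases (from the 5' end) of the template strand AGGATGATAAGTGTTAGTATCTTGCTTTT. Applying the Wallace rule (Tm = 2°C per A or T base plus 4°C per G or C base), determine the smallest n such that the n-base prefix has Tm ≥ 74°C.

n = 28

First 27 bases: AGGATGATAAGTGTTAGTATCTTGCTT → Tm = 72°C (< 74°C)
First 28 bases: AGGATGATAAGTGTTAGTATCTTGCTTT → Tm = 74°C (≥ 74°C)
Each additional base adds 2°C (A/T) or 4°C (G/C), so Tm is non-decreasing in n; n = 28 is the first length to reach 74°C.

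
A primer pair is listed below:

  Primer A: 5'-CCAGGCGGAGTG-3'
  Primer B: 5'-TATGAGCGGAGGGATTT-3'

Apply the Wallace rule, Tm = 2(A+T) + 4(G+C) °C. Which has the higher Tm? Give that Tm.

Primer B, 50°C

Primer A: A+T=3, G+C=9 → Tm = 2(3)+4(9) = 42°C
Primer B: A+T=9, G+C=8 → Tm = 2(9)+4(8) = 50°C
42°C vs 50°C → primer B is higher.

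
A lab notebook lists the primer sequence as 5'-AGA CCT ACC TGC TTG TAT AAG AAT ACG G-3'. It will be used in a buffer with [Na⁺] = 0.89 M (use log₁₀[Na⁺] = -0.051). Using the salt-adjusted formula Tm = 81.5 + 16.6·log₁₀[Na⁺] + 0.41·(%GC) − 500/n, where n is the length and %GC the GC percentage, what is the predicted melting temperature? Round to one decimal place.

Length n = 28. Scanning the sequence gives T=7, A=9, G=6, C=6.
G+C = 12, so %GC = 12/28 × 100 = 42.857%
Salt term: 16.6 × (-0.051) = -0.847
GC term: 0.41 × 42.857 = 17.571; length term: −500/28 = −17.857
Tm = 81.5 + (-0.847) + 17.571 − 17.857 = 80.367 → 80.4°C

80.4°C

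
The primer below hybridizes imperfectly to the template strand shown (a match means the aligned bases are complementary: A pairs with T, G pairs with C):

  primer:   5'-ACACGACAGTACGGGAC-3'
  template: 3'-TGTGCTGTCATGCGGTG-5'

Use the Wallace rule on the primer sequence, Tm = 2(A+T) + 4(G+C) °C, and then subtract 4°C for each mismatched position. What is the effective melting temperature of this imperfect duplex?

Primer base counts: A=6, T=1, G=5, C=5 → A+T=7, G+C=10
Perfect-match Tm = 2(7) + 4(10) = 14 + 40 = 54°C
Mismatches (positions where the bases are not complementary): 2 (at positions 14, 15)
Effective Tm = 54 − 2×4 = 54 − 8 = 46°C

46°C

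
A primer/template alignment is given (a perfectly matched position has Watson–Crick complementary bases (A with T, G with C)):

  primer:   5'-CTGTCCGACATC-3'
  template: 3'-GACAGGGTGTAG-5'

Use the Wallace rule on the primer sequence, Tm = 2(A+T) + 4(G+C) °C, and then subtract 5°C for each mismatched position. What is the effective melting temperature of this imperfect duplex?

Primer base counts: A=2, T=3, G=2, C=5 → A+T=5, G+C=7
Perfect-match Tm = 2(5) + 4(7) = 10 + 28 = 38°C
Mismatches (positions where the bases are not complementary): 1 (at position 7)
Effective Tm = 38 − 1×5 = 38 − 5 = 33°C

33°C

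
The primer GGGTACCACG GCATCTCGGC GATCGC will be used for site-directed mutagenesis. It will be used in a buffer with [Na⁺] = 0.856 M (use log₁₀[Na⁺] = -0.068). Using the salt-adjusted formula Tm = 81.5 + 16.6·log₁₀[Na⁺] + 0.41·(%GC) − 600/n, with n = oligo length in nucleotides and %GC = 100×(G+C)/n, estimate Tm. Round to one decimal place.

Length n = 26. Counting bases: C=9, A=4, G=9, T=4
G+C = 18, so %GC = 18/26 × 100 = 69.231%
Salt term: 16.6 × (-0.068) = -1.129
GC term: 0.41 × 69.231 = 28.385; length term: −600/26 = −23.077
Tm = 81.5 + (-1.129) + 28.385 − 23.077 = 85.679 → 85.7°C

85.7°C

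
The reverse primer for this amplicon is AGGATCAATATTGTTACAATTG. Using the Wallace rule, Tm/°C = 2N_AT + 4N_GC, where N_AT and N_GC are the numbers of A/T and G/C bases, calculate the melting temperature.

Scanning the sequence gives T=8, G=4, C=2, A=8.
A+T = 16, G+C = 6
Tm = 2(16) + 4(6) = 32 + 24 = 56°C

56°C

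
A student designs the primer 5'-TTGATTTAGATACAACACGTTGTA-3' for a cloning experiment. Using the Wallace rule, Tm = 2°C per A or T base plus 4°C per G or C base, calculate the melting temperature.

62°C

C=3, T=9, A=8, G=4
So N_AT = 17 and N_GC = 7.
Tm = 2(17) + 4(7) = 34 + 28 = 62°C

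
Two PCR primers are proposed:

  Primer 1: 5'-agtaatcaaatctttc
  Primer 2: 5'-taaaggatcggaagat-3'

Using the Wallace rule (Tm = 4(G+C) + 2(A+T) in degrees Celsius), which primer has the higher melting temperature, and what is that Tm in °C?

Primer 1: A+T=12, G+C=4 → Tm = 2(12)+4(4) = 40°C
Primer 2: A+T=10, G+C=6 → Tm = 2(10)+4(6) = 44°C
40°C vs 44°C → primer 2 is higher.

Primer 2, 44°C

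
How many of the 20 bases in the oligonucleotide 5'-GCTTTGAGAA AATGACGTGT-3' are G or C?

Counting bases: G=6, C=2, A=6, T=6
G+C = 6 + 2 = 8

8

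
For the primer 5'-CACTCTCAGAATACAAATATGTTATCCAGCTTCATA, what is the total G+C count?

Base counts: A=13, T=11, G=3, C=9
Total G or C: 3 + 9 = 12

12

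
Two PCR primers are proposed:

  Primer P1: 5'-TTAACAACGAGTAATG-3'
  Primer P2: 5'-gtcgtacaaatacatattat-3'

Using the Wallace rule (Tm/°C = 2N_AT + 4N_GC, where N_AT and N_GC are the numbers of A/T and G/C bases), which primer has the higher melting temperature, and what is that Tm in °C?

Primer P2, 50°C

Primer P1: A+T=11, G+C=5 → Tm = 2(11)+4(5) = 42°C
Primer P2: A+T=15, G+C=5 → Tm = 2(15)+4(5) = 50°C
42°C vs 50°C → primer P2 is higher.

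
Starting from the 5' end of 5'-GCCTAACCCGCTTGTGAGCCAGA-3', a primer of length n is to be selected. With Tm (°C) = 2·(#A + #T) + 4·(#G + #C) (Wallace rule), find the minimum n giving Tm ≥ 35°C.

First 10 bases: GCCTAACCCG → Tm = 34°C (< 35°C)
First 11 bases: GCCTAACCCGC → Tm = 38°C (≥ 35°C)
Since every base adds ≥2°C, Tm only increases with n, so the threshold is first crossed at n = 11.

n = 11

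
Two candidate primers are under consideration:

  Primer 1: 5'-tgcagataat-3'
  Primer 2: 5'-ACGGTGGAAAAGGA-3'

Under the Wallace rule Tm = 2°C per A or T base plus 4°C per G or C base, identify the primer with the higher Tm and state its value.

Primer 2, 42°C

Primer 1: A+T=7, G+C=3 → Tm = 2(7)+4(3) = 26°C
Primer 2: A+T=7, G+C=7 → Tm = 2(7)+4(7) = 42°C
26°C vs 42°C → primer 2 is higher.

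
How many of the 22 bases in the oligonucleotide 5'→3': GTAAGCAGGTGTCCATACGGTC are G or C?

12

Base counts: G=7, A=5, T=5, C=5
G+C = 7 + 5 = 12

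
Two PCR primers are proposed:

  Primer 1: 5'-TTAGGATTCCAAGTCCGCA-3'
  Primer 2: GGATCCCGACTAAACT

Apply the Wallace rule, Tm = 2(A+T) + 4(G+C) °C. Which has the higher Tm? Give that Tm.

Primer 1, 56°C

Primer 1: A+T=10, G+C=9 → Tm = 2(10)+4(9) = 56°C
Primer 2: A+T=8, G+C=8 → Tm = 2(8)+4(8) = 48°C
56°C vs 48°C → primer 1 is higher.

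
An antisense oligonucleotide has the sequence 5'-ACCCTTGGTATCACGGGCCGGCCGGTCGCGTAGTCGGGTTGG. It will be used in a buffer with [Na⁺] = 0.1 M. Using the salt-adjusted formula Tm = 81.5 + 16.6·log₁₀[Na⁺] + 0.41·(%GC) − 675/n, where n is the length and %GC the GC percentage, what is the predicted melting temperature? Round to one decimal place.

Length n = 42. Base counts: A=4, G=17, C=12, T=9
G+C = 29, so %GC = 29/42 × 100 = 69.048%
Salt term: 16.6 × (-1) = -16.6
GC term: 0.41 × 69.048 = 28.31; length term: −675/42 = −16.071
Tm = 81.5 + (-16.6) + 28.31 − 16.071 = 77.139 → 77.1°C

77.1°C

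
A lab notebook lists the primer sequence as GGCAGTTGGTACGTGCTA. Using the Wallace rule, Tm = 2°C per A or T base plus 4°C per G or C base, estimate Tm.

Counting bases: T=5, G=7, A=3, C=3
So N_AT = 8 and N_GC = 10.
Tm = 4·10 + 2·8 = 40 + 16 = 56°C

56°C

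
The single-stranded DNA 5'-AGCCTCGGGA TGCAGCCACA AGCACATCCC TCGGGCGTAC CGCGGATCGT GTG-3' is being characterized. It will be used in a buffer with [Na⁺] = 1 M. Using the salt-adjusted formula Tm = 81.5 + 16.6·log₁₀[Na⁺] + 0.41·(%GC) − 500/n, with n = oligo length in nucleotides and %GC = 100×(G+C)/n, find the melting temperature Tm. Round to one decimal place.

Length n = 53. Counting bases: A=10, T=8, C=18, G=17
G+C = 35, so %GC = 35/53 × 100 = 66.038%
Salt term: 16.6 × (0) = 0
GC term: 0.41 × 66.038 = 27.076; length term: −500/53 = −9.434
Tm = 81.5 + (0) + 27.076 − 9.434 = 99.142 → 99.1°C

99.1°C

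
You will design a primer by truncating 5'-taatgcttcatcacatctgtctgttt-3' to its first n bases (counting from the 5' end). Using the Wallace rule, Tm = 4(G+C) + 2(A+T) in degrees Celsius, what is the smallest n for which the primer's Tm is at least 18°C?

First 6 bases: TAATGC → Tm = 16°C (< 18°C)
First 7 bases: TAATGCT → Tm = 18°C (≥ 18°C)
Since every base adds ≥2°C, Tm only increases with n, so the threshold is first crossed at n = 7.

n = 7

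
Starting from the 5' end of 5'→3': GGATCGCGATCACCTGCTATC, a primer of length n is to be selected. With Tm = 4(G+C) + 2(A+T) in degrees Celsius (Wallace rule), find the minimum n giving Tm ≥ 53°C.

n = 17

First 16 bases: GGATCGCGATCACCTG → Tm = 52°C (< 53°C)
First 17 bases: GGATCGCGATCACCTGC → Tm = 56°C (≥ 53°C)
Each additional base adds 2°C (A/T) or 4°C (G/C), so Tm is non-decreasing in n; n = 17 is the first length to reach 53°C.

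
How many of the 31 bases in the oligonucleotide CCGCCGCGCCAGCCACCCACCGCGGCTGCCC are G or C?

27

A=3, T=1, C=19, G=8
G+C = 8 + 19 = 27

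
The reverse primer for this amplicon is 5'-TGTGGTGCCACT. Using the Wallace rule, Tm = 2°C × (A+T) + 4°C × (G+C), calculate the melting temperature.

38°C

Base counts: T=4, G=4, A=1, C=3
So N_AT = 5 and N_GC = 7.
Tm = 2×5 + 4×7 = 38°C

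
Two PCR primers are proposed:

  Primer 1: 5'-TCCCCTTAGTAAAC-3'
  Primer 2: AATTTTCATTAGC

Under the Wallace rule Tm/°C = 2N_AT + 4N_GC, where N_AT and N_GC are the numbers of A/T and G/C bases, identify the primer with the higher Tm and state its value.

Primer 1: A+T=8, G+C=6 → Tm = 2(8)+4(6) = 40°C
Primer 2: A+T=10, G+C=3 → Tm = 2(10)+4(3) = 32°C
40°C vs 32°C → primer 1 is higher.

Primer 1, 40°C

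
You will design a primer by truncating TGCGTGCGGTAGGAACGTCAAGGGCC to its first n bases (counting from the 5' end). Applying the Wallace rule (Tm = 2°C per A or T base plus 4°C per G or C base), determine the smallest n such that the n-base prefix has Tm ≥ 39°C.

First 11 bases: TGCGTGCGGTA → Tm = 36°C (< 39°C)
First 12 bases: TGCGTGCGGTAG → Tm = 40°C (≥ 39°C)
Since every base adds ≥2°C, Tm only increases with n, so the threshold is first crossed at n = 12.

n = 12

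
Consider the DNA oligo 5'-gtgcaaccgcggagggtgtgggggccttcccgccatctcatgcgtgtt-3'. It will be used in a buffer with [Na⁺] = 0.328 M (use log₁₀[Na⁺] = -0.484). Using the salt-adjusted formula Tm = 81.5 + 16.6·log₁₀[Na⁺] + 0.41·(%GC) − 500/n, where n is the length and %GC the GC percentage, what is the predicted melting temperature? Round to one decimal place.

Length n = 48. G=18, C=14, A=5, T=11
G+C = 32, so %GC = 32/48 × 100 = 66.667%
Salt term: 16.6 × (-0.484) = -8.034
GC term: 0.41 × 66.667 = 27.333; length term: −500/48 = −10.417
Tm = 81.5 + (-8.034) + 27.333 − 10.417 = 90.382 → 90.4°C

90.4°C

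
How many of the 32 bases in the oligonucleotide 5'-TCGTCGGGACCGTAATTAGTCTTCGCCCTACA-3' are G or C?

Counting bases: T=9, C=10, A=6, G=7
G+C = 7 + 10 = 17

17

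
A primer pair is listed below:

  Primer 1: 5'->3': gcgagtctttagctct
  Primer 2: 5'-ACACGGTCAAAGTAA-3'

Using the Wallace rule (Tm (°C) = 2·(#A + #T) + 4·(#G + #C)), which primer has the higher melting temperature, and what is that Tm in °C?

Primer 1, 48°C

Primer 1: A+T=8, G+C=8 → Tm = 2(8)+4(8) = 48°C
Primer 2: A+T=9, G+C=6 → Tm = 2(9)+4(6) = 42°C
48°C vs 42°C → primer 1 is higher.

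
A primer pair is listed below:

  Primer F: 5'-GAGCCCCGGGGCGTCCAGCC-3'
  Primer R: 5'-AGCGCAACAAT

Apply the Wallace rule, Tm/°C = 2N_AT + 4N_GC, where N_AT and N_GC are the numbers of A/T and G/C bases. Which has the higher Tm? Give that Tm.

Primer F, 74°C

Primer F: A+T=3, G+C=17 → Tm = 2(3)+4(17) = 74°C
Primer R: A+T=6, G+C=5 → Tm = 2(6)+4(5) = 32°C
74°C vs 32°C → primer F is higher.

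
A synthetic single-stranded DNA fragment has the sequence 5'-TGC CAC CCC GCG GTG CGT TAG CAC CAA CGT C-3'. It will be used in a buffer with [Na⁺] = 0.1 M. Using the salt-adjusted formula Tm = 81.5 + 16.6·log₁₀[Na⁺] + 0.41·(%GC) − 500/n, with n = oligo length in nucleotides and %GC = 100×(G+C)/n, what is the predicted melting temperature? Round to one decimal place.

Length n = 31. A=5, C=13, G=8, T=5
G+C = 21, so %GC = 21/31 × 100 = 67.742%
Salt term: 16.6 × (-1) = -16.6
GC term: 0.41 × 67.742 = 27.774; length term: −500/31 = −16.129
Tm = 81.5 + (-16.6) + 27.774 − 16.129 = 76.545 → 76.5°C

76.5°C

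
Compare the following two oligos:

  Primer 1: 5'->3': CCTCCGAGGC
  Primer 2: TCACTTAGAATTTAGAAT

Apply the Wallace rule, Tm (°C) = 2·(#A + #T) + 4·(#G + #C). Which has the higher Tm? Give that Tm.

Primer 1: A+T=2, G+C=8 → Tm = 2(2)+4(8) = 36°C
Primer 2: A+T=14, G+C=4 → Tm = 2(14)+4(4) = 44°C
36°C vs 44°C → primer 2 is higher.

Primer 2, 44°C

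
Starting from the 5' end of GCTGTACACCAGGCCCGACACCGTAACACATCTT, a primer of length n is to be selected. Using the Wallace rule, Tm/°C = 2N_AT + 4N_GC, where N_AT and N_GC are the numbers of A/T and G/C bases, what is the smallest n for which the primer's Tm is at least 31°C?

First 9 bases: GCTGTACAC → Tm = 28°C (< 31°C)
First 10 bases: GCTGTACACC → Tm = 32°C (≥ 31°C)
Each additional base adds 2°C (A/T) or 4°C (G/C), so Tm is non-decreasing in n; n = 10 is the first length to reach 31°C.

n = 10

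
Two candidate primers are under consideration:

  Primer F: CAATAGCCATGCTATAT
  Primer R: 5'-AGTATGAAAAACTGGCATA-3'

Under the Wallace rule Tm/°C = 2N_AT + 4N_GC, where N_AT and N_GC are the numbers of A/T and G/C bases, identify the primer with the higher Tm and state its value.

Primer F: A+T=11, G+C=6 → Tm = 2(11)+4(6) = 46°C
Primer R: A+T=13, G+C=6 → Tm = 2(13)+4(6) = 50°C
46°C vs 50°C → primer R is higher.

Primer R, 50°C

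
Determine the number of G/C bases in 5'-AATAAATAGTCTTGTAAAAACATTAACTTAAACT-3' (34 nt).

6

Base counts: G=2, A=17, C=4, T=11
G+C = 2 + 4 = 6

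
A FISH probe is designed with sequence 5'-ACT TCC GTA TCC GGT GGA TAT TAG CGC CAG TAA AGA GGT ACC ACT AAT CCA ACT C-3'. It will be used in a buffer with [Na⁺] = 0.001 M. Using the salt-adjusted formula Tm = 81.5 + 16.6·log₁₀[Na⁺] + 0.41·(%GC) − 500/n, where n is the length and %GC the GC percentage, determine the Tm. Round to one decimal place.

42.0°C

Length n = 55. Base counts: G=11, C=15, A=16, T=13
G+C = 26, so %GC = 26/55 × 100 = 47.273%
Salt term: 16.6 × (-3) = -49.8
GC term: 0.41 × 47.273 = 19.382; length term: −500/55 = −9.091
Tm = 81.5 + (-49.8) + 19.382 − 9.091 = 41.991 → 42.0°C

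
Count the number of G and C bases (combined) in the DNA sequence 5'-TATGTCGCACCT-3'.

6

Counting bases: T=4, A=2, C=4, G=2
G+C = 2 + 4 = 6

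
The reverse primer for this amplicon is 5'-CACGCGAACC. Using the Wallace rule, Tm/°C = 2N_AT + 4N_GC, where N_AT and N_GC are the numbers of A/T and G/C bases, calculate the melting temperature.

34°C

Counting bases: G=2, A=3, C=5, T=0
A+T = 3, G+C = 7
Tm = 4·7 + 2·3 = 28 + 6 = 34°C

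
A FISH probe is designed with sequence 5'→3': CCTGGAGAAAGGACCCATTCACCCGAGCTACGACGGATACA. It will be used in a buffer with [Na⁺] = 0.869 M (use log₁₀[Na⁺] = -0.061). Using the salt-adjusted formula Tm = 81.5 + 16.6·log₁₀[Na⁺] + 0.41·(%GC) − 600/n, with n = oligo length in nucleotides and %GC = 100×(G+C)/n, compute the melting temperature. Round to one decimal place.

Length n = 41. Base counts: G=10, C=13, A=13, T=5
G+C = 23, so %GC = 23/41 × 100 = 56.098%
Salt term: 16.6 × (-0.061) = -1.013
GC term: 0.41 × 56.098 = 23; length term: −600/41 = −14.634
Tm = 81.5 + (-1.013) + 23 − 14.634 = 88.853 → 88.9°C

88.9°C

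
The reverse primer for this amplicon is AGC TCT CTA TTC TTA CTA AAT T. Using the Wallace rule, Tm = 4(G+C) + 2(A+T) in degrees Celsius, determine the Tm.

Scanning the sequence gives A=6, T=10, C=5, G=1.
AT pairs contribute 16, GC pairs contribute 6.
Tm = 2×16 + 4×6 = 56°C

56°C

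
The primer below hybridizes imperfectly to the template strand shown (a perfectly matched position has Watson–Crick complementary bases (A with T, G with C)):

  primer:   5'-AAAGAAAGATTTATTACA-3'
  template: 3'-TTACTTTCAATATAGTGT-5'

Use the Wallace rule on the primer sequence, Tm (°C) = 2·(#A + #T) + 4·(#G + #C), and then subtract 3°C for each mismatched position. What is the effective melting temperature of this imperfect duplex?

Primer base counts: A=10, T=5, G=2, C=1 → A+T=15, G+C=3
Perfect-match Tm = 2(15) + 4(3) = 30 + 12 = 42°C
Mismatches (positions where the bases are not complementary): 4 (at positions 3, 9, 11, 15)
Effective Tm = 42 − 4×3 = 42 − 12 = 30°C

30°C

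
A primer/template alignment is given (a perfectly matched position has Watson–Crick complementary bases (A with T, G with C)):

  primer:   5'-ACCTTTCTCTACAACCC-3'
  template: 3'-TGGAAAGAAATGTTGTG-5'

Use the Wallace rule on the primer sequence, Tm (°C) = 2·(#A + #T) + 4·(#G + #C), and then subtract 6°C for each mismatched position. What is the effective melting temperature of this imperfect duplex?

Primer base counts: A=4, T=5, G=0, C=8 → A+T=9, G+C=8
Perfect-match Tm = 2(9) + 4(8) = 18 + 32 = 50°C
Mismatches (positions where the bases are not complementary): 2 (at positions 9, 16)
Effective Tm = 50 − 2×6 = 50 − 12 = 38°C

38°C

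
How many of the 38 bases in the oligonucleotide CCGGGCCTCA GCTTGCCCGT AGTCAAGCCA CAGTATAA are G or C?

Scanning the sequence gives A=9, T=7, G=9, C=13.
Total G or C: 9 + 13 = 22

22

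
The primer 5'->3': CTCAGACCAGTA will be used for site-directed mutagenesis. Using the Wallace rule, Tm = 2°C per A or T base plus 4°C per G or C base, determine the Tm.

36°C

A=4, C=4, T=2, G=2
A+T = 6, G+C = 6
Tm = 4·6 + 2·6 = 24 + 12 = 36°C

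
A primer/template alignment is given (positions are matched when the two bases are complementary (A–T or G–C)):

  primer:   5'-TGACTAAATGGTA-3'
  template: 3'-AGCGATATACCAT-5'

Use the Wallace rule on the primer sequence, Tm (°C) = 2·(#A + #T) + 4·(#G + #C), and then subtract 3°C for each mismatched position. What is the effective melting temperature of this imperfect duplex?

25°C

Primer base counts: A=5, T=4, G=3, C=1 → A+T=9, G+C=4
Perfect-match Tm = 2(9) + 4(4) = 18 + 16 = 34°C
Mismatches (positions where the bases are not complementary): 3 (at positions 2, 3, 7)
Effective Tm = 34 − 3×3 = 34 − 9 = 25°C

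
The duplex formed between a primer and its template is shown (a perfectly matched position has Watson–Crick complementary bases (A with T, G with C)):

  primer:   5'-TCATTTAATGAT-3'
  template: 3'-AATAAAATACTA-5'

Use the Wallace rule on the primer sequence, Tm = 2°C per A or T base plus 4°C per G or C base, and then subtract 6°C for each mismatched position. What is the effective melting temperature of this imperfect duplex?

Primer base counts: A=4, T=6, G=1, C=1 → A+T=10, G+C=2
Perfect-match Tm = 2(10) + 4(2) = 20 + 8 = 28°C
Mismatches (positions where the bases are not complementary): 2 (at positions 2, 7)
Effective Tm = 28 − 2×6 = 28 − 12 = 16°C

16°C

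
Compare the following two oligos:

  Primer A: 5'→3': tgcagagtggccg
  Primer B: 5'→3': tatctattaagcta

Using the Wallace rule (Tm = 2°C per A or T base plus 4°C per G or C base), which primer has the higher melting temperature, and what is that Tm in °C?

Primer A: A+T=4, G+C=9 → Tm = 2(4)+4(9) = 44°C
Primer B: A+T=11, G+C=3 → Tm = 2(11)+4(3) = 34°C
44°C vs 34°C → primer A is higher.

Primer A, 44°C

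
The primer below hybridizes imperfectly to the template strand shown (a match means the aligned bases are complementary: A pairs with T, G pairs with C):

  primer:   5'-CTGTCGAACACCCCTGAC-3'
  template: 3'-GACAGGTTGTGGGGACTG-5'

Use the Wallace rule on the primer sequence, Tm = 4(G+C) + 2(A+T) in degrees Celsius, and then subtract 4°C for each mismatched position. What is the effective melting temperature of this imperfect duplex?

Primer base counts: A=4, T=3, G=3, C=8 → A+T=7, G+C=11
Perfect-match Tm = 2(7) + 4(11) = 14 + 44 = 58°C
Mismatches (positions where the bases are not complementary): 1 (at position 6)
Effective Tm = 58 − 1×4 = 58 − 4 = 54°C

54°C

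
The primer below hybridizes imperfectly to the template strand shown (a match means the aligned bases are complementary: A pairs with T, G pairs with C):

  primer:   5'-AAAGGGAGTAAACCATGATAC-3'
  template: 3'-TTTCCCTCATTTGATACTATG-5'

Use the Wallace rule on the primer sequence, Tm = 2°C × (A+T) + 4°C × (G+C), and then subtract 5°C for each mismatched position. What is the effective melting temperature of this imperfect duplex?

53°C

Primer base counts: A=10, T=3, G=5, C=3 → A+T=13, G+C=8
Perfect-match Tm = 2(13) + 4(8) = 26 + 32 = 58°C
Mismatches (positions where the bases are not complementary): 1 (at position 14)
Effective Tm = 58 − 1×5 = 58 − 5 = 53°C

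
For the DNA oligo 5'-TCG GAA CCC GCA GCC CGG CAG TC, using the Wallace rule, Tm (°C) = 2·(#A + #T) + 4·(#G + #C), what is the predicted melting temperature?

80°C

Scanning the sequence gives C=10, G=7, A=4, T=2.
AT pairs contribute 6, GC pairs contribute 17.
Tm = 2(6) + 4(17) = 12 + 68 = 80°C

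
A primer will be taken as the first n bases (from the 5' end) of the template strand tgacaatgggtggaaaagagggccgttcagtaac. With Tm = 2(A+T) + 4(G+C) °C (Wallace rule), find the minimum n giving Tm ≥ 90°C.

First 29 bases: TGACAATGGGTGGAAAAGAGGGCCGTTCA → Tm = 88°C (< 90°C)
First 30 bases: TGACAATGGGTGGAAAAGAGGGCCGTTCAG → Tm = 92°C (≥ 90°C)
Since every base adds ≥2°C, Tm only increases with n, so the threshold is first crossed at n = 30.

n = 30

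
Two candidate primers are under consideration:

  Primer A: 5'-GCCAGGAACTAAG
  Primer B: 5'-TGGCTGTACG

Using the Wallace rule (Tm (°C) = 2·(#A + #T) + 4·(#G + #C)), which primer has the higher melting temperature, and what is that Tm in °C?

Primer A: A+T=6, G+C=7 → Tm = 2(6)+4(7) = 40°C
Primer B: A+T=4, G+C=6 → Tm = 2(4)+4(6) = 32°C
40°C vs 32°C → primer A is higher.

Primer A, 40°C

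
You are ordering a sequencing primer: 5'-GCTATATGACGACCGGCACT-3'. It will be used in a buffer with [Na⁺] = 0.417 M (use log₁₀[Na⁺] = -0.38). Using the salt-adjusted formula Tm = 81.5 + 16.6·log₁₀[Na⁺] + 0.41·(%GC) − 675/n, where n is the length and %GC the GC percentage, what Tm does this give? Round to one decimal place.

64.0°C

Length n = 20. Counting bases: C=6, G=5, A=5, T=4
G+C = 11, so %GC = 11/20 × 100 = 55%
Salt term: 16.6 × (-0.38) = -6.308
GC term: 0.41 × 55 = 22.55; length term: −675/20 = −33.75
Tm = 81.5 + (-6.308) + 22.55 − 33.75 = 63.992 → 64.0°C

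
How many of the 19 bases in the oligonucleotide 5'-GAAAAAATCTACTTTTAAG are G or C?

4

Counting bases: T=6, G=2, C=2, A=9
Total G or C: 2 + 2 = 4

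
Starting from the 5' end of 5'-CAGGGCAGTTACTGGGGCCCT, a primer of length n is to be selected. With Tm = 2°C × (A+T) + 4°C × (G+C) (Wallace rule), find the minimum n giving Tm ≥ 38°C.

First 11 bases: CAGGGCAGTTA → Tm = 34°C (< 38°C)
First 12 bases: CAGGGCAGTTAC → Tm = 38°C (≥ 38°C)
Each additional base adds 2°C (A/T) or 4°C (G/C), so Tm is non-decreasing in n; n = 12 is the first length to reach 38°C.

n = 12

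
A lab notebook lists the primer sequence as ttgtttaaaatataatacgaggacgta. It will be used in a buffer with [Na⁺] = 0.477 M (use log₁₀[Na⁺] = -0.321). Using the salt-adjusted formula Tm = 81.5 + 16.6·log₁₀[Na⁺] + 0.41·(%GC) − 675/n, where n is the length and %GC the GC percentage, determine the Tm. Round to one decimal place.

Length n = 27. Base counts: T=9, A=11, G=5, C=2
G+C = 7, so %GC = 7/27 × 100 = 25.926%
Salt term: 16.6 × (-0.321) = -5.329
GC term: 0.41 × 25.926 = 10.63; length term: −675/27 = −25
Tm = 81.5 + (-5.329) + 10.63 − 25 = 61.801 → 61.8°C

61.8°C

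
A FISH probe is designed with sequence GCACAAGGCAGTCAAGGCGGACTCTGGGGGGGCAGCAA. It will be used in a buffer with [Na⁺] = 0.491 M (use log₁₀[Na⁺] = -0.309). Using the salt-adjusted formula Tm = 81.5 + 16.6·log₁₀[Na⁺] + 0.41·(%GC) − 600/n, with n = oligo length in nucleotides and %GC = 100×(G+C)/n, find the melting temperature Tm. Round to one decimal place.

87.6°C

Length n = 38. Counting bases: G=16, C=9, A=10, T=3
G+C = 25, so %GC = 25/38 × 100 = 65.789%
Salt term: 16.6 × (-0.309) = -5.129
GC term: 0.41 × 65.789 = 26.973; length term: −600/38 = −15.789
Tm = 81.5 + (-5.129) + 26.973 − 15.789 = 87.555 → 87.6°C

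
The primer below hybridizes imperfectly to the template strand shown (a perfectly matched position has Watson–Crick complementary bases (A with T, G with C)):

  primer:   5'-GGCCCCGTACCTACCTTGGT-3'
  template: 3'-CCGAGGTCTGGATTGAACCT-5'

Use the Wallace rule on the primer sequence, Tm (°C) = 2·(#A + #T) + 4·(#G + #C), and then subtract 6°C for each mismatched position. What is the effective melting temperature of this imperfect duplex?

36°C

Primer base counts: A=2, T=5, G=5, C=8 → A+T=7, G+C=13
Perfect-match Tm = 2(7) + 4(13) = 14 + 52 = 66°C
Mismatches (positions where the bases are not complementary): 5 (at positions 4, 7, 8, 14, 20)
Effective Tm = 66 − 5×6 = 66 − 30 = 36°C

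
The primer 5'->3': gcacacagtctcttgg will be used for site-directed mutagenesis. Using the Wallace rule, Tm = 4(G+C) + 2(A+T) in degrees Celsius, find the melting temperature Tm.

Scanning the sequence gives A=3, T=4, G=4, C=5.
AT pairs contribute 7, GC pairs contribute 9.
Tm = 4·9 + 2·7 = 36 + 14 = 50°C

50°C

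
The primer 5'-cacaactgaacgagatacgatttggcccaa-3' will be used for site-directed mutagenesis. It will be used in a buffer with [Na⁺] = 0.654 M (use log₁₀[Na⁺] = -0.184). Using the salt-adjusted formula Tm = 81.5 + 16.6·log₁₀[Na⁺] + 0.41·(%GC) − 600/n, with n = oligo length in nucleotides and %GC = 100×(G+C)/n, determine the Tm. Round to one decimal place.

77.6°C

Length n = 30. C=8, A=11, G=6, T=5
G+C = 14, so %GC = 14/30 × 100 = 46.667%
Salt term: 16.6 × (-0.184) = -3.054
GC term: 0.41 × 46.667 = 19.133; length term: −600/30 = −20
Tm = 81.5 + (-3.054) + 19.133 − 20 = 77.579 → 77.6°C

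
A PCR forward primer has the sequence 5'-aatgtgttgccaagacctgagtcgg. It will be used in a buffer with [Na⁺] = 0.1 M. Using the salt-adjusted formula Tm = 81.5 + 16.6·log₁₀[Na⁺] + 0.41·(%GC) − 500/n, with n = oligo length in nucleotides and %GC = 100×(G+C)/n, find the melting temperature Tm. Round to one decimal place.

Length n = 25. Base counts: T=6, G=8, C=5, A=6
G+C = 13, so %GC = 13/25 × 100 = 52%
Salt term: 16.6 × (-1) = -16.6
GC term: 0.41 × 52 = 21.32; length term: −500/25 = −20
Tm = 81.5 + (-16.6) + 21.32 − 20 = 66.22 → 66.2°C

66.2°C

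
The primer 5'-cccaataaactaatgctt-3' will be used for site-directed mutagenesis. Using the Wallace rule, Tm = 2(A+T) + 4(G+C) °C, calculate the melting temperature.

48°C

Counting bases: G=1, C=5, A=7, T=5
A+T = 12, G+C = 6
Tm = 4·6 + 2·12 = 24 + 24 = 48°C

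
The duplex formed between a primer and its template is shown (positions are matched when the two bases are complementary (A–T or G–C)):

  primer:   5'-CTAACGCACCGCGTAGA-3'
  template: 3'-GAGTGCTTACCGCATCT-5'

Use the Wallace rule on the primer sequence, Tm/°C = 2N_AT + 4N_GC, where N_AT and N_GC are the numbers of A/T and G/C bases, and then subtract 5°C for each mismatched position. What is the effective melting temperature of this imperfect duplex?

Primer base counts: A=5, T=2, G=4, C=6 → A+T=7, G+C=10
Perfect-match Tm = 2(7) + 4(10) = 14 + 40 = 54°C
Mismatches (positions where the bases are not complementary): 4 (at positions 3, 7, 9, 10)
Effective Tm = 54 − 4×5 = 54 − 20 = 34°C

34°C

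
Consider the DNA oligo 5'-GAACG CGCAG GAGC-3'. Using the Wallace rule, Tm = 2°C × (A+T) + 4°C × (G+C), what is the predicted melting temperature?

48°C

Counting bases: T=0, C=4, A=4, G=6
AT pairs contribute 4, GC pairs contribute 10.
Tm = 4·10 + 2·4 = 40 + 8 = 48°C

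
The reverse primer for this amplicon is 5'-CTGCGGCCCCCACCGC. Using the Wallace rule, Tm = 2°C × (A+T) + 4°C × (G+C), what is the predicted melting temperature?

60°C

Counting bases: T=1, A=1, C=10, G=4
So N_AT = 2 and N_GC = 14.
Tm = 2(2) + 4(14) = 4 + 56 = 60°C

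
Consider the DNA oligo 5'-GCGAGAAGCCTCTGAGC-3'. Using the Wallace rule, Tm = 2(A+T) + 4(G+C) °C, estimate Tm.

56°C

Base counts: G=6, C=5, A=4, T=2
AT pairs contribute 6, GC pairs contribute 11.
Tm = 2(6) + 4(11) = 12 + 44 = 56°C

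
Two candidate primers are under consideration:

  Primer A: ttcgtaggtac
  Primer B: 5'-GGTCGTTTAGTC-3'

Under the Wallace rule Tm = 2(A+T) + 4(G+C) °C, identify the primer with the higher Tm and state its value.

Primer B, 36°C

Primer A: A+T=6, G+C=5 → Tm = 2(6)+4(5) = 32°C
Primer B: A+T=6, G+C=6 → Tm = 2(6)+4(6) = 36°C
32°C vs 36°C → primer B is higher.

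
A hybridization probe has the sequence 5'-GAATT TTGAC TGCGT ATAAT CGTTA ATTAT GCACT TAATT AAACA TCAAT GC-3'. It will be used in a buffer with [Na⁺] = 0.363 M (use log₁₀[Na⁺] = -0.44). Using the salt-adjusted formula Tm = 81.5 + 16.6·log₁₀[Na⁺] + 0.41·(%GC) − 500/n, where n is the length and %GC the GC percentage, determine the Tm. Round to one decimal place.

Length n = 52. Scanning the sequence gives T=19, A=18, C=8, G=7.
G+C = 15, so %GC = 15/52 × 100 = 28.846%
Salt term: 16.6 × (-0.44) = -7.304
GC term: 0.41 × 28.846 = 11.827; length term: −500/52 = −9.615
Tm = 81.5 + (-7.304) + 11.827 − 9.615 = 76.408 → 76.4°C

76.4°C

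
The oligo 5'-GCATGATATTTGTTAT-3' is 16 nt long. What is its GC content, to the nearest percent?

T=8, C=1, G=3, A=4
G+C = 3 + 1 = 4 out of 16 bases
%GC = 4/16 × 100 = 25% ≈ 25%

25%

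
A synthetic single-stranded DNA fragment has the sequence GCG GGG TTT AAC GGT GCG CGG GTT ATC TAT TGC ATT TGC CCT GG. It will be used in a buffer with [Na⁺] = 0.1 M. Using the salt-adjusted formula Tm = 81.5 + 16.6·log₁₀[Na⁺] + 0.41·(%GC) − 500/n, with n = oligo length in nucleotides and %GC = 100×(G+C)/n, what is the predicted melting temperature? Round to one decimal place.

Length n = 44. Scanning the sequence gives T=14, G=16, C=9, A=5.
G+C = 25, so %GC = 25/44 × 100 = 56.818%
Salt term: 16.6 × (-1) = -16.6
GC term: 0.41 × 56.818 = 23.295; length term: −500/44 = −11.364
Tm = 81.5 + (-16.6) + 23.295 − 11.364 = 76.831 → 76.8°C

76.8°C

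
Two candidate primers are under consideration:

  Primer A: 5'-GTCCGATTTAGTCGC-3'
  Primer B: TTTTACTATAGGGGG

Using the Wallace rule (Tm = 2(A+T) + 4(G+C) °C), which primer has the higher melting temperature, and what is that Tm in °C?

Primer A, 46°C

Primer A: A+T=7, G+C=8 → Tm = 2(7)+4(8) = 46°C
Primer B: A+T=9, G+C=6 → Tm = 2(9)+4(6) = 42°C
46°C vs 42°C → primer A is higher.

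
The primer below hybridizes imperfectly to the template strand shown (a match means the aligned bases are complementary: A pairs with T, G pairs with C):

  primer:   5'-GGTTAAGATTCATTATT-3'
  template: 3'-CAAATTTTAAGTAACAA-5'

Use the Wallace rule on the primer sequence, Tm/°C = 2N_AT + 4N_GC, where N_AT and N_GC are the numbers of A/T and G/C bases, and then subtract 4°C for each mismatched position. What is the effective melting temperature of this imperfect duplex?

Primer base counts: A=5, T=8, G=3, C=1 → A+T=13, G+C=4
Perfect-match Tm = 2(13) + 4(4) = 26 + 16 = 42°C
Mismatches (positions where the bases are not complementary): 3 (at positions 2, 7, 15)
Effective Tm = 42 − 3×4 = 42 − 12 = 30°C

30°C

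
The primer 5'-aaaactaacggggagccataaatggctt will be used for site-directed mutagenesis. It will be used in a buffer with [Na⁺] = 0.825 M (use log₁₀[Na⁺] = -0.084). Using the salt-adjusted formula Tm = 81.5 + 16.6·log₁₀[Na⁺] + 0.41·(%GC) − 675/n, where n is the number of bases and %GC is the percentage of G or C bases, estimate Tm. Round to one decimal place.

73.6°C

Length n = 28. C=5, T=5, A=11, G=7
G+C = 12, so %GC = 12/28 × 100 = 42.857%
Salt term: 16.6 × (-0.084) = -1.394
GC term: 0.41 × 42.857 = 17.571; length term: −675/28 = −24.107
Tm = 81.5 + (-1.394) + 17.571 − 24.107 = 73.57 → 73.6°C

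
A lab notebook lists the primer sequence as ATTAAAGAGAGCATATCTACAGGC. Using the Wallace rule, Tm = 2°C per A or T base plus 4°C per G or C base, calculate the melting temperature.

66°C

Scanning the sequence gives T=5, G=5, A=10, C=4.
So N_AT = 15 and N_GC = 9.
Tm = 2×15 + 4×9 = 66°C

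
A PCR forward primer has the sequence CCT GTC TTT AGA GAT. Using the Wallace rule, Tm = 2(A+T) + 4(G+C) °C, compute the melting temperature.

C=3, A=3, T=6, G=3
AT pairs contribute 9, GC pairs contribute 6.
Tm = 2×9 + 4×6 = 42°C

42°C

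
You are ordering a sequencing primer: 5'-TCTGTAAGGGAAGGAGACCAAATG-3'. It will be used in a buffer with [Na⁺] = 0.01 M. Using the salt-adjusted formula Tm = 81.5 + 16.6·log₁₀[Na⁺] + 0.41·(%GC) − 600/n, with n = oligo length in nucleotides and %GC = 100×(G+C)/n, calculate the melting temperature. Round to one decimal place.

42.1°C

Length n = 24. Counting bases: T=4, G=8, C=3, A=9
G+C = 11, so %GC = 11/24 × 100 = 45.833%
Salt term: 16.6 × (-2) = -33.2
GC term: 0.41 × 45.833 = 18.792; length term: −600/24 = −25
Tm = 81.5 + (-33.2) + 18.792 − 25 = 42.092 → 42.1°C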